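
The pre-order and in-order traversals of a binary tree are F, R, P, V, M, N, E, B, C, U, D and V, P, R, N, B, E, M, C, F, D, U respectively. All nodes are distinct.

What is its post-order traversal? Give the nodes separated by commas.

V, P, B, E, N, C, M, R, D, U, F

The first element of pre-order is the root; it splits in-order into left and right subtrees.
Root F: left subtree has 8 nodes {V, P, R, N, B, E, M, C}, right has 2 {D, U}.
  Root R: left subtree has 2 nodes {V, P}, right has 5 {N, B, E, M, C}.
    Root P: left subtree has 1 node {V}, right has 0 { }.
    Root M: left subtree has 3 nodes {N, B, E}, right has 1 {C}.
      Root N: left subtree has 0 nodes { }, right has 2 {B, E}.
        Root E: left subtree has 1 node {B}, right has 0 { }.
  Root U: left subtree has 1 node {D}, right has 0 { }.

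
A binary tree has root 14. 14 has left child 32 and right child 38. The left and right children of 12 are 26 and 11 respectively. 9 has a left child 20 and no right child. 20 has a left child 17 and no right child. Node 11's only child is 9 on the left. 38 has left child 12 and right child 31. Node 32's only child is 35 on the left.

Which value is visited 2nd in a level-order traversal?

32

Level-order visits nodes level by level from the root, left to right within each level.
Level 0: 14
Level 1: 32, 38
Level 2: 35, 12, 31
Level 3: 26, 11
Level 4: 9
Level 5: 20
Level 6: 17
Full level-order sequence: 14, 32, 38, 35, 12, 31, 26, 11, 9, 20, 17.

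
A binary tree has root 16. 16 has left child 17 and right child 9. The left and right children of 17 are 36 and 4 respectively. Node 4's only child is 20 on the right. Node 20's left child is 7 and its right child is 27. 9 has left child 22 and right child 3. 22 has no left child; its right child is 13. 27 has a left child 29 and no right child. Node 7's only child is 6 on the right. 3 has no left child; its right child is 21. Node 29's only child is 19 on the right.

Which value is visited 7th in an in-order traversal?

In-order visits the left subtree, then the node, then the right subtree.
At 16: go left to 17.
  At 17: go left to 36.
    36 is a leaf — visit 36.
  Visit 17.
  At 17: go right to 4.
    At 4: no left child.
    Visit 4.
    At 4: go right to 20.
      At 20: go left to 7.
        At 7: no left child.
        Visit 7.
        At 7: go right to 6.
          6 is a leaf — visit 6.
      Visit 20.
      At 20: go right to 27.
        At 27: go left to 29.
          At 29: no left child.
          Visit 29.
          At 29: go right to 19.
            19 is a leaf — visit 19.
        Visit 27.
        At 27: no right child.
Visit 16.
At 16: go right to 9.
  At 9: go left to 22.
    At 22: no left child.
    Visit 22.
    At 22: go right to 13.
      13 is a leaf — visit 13.
  Visit 9.
  At 9: go right to 3.
    At 3: no left child.
    Visit 3.
    At 3: go right to 21.
      21 is a leaf — visit 21.
Full in-order sequence: 36, 17, 4, 7, 6, 20, 29, 19, 27, 16, 22, 13, 9, 3, 21.

29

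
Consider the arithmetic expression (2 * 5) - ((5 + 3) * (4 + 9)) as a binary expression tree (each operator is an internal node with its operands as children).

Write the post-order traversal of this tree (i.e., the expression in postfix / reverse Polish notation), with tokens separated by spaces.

Post-order on an expression tree gives postfix notation: for each operator, emit left operand, right operand, then the operator.

2 5 * 5 3 + 4 9 + * -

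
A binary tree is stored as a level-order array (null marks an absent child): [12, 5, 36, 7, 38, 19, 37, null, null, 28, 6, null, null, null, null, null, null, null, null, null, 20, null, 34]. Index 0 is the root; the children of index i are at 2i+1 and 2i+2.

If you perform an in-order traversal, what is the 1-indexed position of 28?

3

In-order visits the left subtree, then the node, then the right subtree.
At 12: go left to 5.
  At 5: go left to 7.
    7 is a leaf — visit 7.
  Visit 5.
  At 5: go right to 38.
    At 38: go left to 28.
      At 28: no left child.
      Visit 28.
      At 28: go right to 20.
        20 is a leaf — visit 20.
    Visit 38.
    At 38: go right to 6.
      At 6: no left child.
      Visit 6.
      At 6: go right to 34.
        34 is a leaf — visit 34.
Visit 12.
At 12: go right to 36.
  At 36: go left to 19.
    19 is a leaf — visit 19.
  Visit 36.
  At 36: go right to 37.
    37 is a leaf — visit 37.
Full in-order sequence: 7, 5, 28, 20, 38, 6, 34, 12, 19, 36, 37.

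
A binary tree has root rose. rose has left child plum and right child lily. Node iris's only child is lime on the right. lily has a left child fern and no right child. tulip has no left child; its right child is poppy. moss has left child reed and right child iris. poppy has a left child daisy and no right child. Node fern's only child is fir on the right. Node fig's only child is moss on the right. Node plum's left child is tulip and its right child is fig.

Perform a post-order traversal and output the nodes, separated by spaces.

Post-order visits the left subtree, then the right subtree, then the node.
At rose: go left to plum.
  At plum: go left to tulip.
    At tulip: no left child.
    At tulip: go right to poppy.
      At poppy: go left to daisy.
        daisy is a leaf — visit daisy.
      At poppy: no right child.
      Visit poppy.
    Visit tulip.
  At plum: go right to fig.
    At fig: no left child.
    At fig: go right to moss.
      At moss: go left to reed.
        reed is a leaf — visit reed.
      At moss: go right to iris.
        At iris: no left child.
        At iris: go right to lime.
          lime is a leaf — visit lime.
        Visit iris.
      Visit moss.
    Visit fig.
  Visit plum.
At rose: go right to lily.
  At lily: go left to fern.
    At fern: no left child.
    At fern: go right to fir.
      fir is a leaf — visit fir.
    Visit fern.
  At lily: no right child.
  Visit lily.
Visit rose.

daisy poppy tulip reed lime iris moss fig plum fir fern lily rose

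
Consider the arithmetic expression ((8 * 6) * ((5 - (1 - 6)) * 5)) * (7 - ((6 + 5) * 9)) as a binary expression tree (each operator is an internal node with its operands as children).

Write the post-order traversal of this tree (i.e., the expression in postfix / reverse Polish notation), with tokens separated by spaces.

8 6 * 5 1 6 - - 5 * * 7 6 5 + 9 * - *

Post-order on an expression tree gives postfix notation: for each operator, emit left operand, right operand, then the operator.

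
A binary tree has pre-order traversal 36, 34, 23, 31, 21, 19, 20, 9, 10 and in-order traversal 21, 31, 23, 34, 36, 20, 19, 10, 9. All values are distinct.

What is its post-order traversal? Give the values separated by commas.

21, 31, 23, 34, 20, 10, 9, 19, 36

The first element of pre-order is the root; it splits in-order into left and right subtrees.
Root 36: left subtree has 4 nodes {21, 31, 23, 34}, right has 4 {20, 19, 10, 9}.
  Root 34: left subtree has 3 nodes {21, 31, 23}, right has 0 { }.
    Root 23: left subtree has 2 nodes {21, 31}, right has 0 { }.
      Root 31: left subtree has 1 node {21}, right has 0 { }.
  Root 19: left subtree has 1 node {20}, right has 2 {10, 9}.
    Root 9: left subtree has 1 node {10}, right has 0 { }.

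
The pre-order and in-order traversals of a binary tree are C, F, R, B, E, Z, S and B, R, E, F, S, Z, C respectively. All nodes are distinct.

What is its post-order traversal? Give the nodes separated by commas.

B, E, R, S, Z, F, C

The first element of pre-order is the root; it splits in-order into left and right subtrees.
Root C: left subtree has 6 nodes {B, R, E, F, S, Z}, right has 0 { }.
  Root F: left subtree has 3 nodes {B, R, E}, right has 2 {S, Z}.
    Root R: left subtree has 1 node {B}, right has 1 {E}.
    Root Z: left subtree has 1 node {S}, right has 0 { }.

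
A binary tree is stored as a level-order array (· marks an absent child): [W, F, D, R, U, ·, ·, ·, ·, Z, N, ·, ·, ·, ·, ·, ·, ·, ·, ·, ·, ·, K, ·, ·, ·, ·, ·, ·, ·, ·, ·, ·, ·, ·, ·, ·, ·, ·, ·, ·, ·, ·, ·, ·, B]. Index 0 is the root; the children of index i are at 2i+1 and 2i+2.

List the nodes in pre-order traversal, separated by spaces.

Pre-order visits the node, then its left subtree, then its right subtree.
Visit W.
At W: go left to F.
  Visit F.
  At F: go left to R.
    R is a leaf — visit R.
  At F: go right to U.
    Visit U.
    At U: go left to Z.
      Z is a leaf — visit Z.
    At U: go right to N.
      Visit N.
      At N: no left child.
      At N: go right to K.
        Visit K.
        At K: go left to B.
          B is a leaf — visit B.
        At K: no right child.
At W: go right to D.
  D is a leaf — visit D.

W F R U Z N K B D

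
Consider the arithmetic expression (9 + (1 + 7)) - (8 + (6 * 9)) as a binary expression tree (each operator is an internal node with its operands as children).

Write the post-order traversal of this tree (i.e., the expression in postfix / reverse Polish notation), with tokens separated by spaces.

9 1 7 + + 8 6 9 * + -

Post-order on an expression tree gives postfix notation: for each operator, emit left operand, right operand, then the operator.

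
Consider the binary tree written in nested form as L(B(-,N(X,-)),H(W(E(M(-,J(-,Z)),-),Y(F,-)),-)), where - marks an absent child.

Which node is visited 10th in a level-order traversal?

Level-order visits nodes level by level from the root, left to right within each level.
Level 0: L
Level 1: B, H
Level 2: N, W
Level 3: X, E, Y
Level 4: M, F
Level 5: J
Level 6: Z
Full level-order sequence: L, B, H, N, W, X, E, Y, M, F, J, Z.

F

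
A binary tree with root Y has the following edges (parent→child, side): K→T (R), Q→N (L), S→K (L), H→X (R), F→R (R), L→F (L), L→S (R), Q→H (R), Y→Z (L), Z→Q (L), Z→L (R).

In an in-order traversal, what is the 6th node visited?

In-order visits the left subtree, then the node, then the right subtree.
At Y: go left to Z.
  At Z: go left to Q.
    At Q: go left to N.
      N is a leaf — visit N.
    Visit Q.
    At Q: go right to H.
      At H: no left child.
      Visit H.
      At H: go right to X.
        X is a leaf — visit X.
  Visit Z.
  At Z: go right to L.
    At L: go left to F.
      At F: no left child.
      Visit F.
      At F: go right to R.
        R is a leaf — visit R.
    Visit L.
    At L: go right to S.
      At S: go left to K.
        At K: no left child.
        Visit K.
        At K: go right to T.
          T is a leaf — visit T.
      Visit S.
      At S: no right child.
Visit Y.
At Y: no right child.
Full in-order sequence: N, Q, H, X, Z, F, R, L, K, T, S, Y.

F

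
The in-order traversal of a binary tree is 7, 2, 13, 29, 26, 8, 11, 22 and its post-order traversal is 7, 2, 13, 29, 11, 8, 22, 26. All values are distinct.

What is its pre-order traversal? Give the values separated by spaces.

The last element of post-order is the root; it splits in-order into left and right subtrees.
Root 26: left subtree has 4 nodes {7, 2, 13, 29}, right has 3 {8, 11, 22}.
  Root 29: left subtree has 3 nodes {7, 2, 13}, right has 0 { }.
    Root 13: left subtree has 2 nodes {7, 2}, right has 0 { }.
      Root 2: left subtree has 1 node {7}, right has 0 { }.
  Root 22: left subtree has 2 nodes {8, 11}, right has 0 { }.
    Root 8: left subtree has 0 nodes { }, right has 1 {11}.

26 29 13 2 7 22 8 11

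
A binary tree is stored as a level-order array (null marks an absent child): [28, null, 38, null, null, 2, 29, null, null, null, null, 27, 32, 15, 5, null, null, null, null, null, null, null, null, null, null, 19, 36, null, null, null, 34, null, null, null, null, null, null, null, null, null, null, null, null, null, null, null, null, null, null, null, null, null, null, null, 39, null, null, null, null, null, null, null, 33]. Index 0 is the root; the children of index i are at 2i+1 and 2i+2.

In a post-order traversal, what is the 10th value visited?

5

Post-order visits the left subtree, then the right subtree, then the node.
At 28: no left child.
At 28: go right to 38.
  At 38: go left to 2.
    At 2: go left to 27.
      27 is a leaf — visit 27.
    At 2: go right to 32.
      At 32: go left to 19.
        19 is a leaf — visit 19.
      At 32: go right to 36.
        At 36: no left child.
        At 36: go right to 39.
          39 is a leaf — visit 39.
        Visit 36.
      Visit 32.
    Visit 2.
  At 38: go right to 29.
    At 29: go left to 15.
      15 is a leaf — visit 15.
    At 29: go right to 5.
      At 5: no left child.
      At 5: go right to 34.
        At 34: no left child.
        At 34: go right to 33.
          33 is a leaf — visit 33.
        Visit 34.
      Visit 5.
    Visit 29.
  Visit 38.
Visit 28.
Full post-order sequence: 27, 19, 39, 36, 32, 2, 15, 33, 34, 5, 29, 38, 28.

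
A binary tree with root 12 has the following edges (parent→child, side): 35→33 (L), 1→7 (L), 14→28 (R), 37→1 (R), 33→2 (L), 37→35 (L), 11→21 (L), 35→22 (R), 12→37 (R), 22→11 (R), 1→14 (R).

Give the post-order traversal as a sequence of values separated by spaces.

Post-order visits the left subtree, then the right subtree, then the node.
At 12: no left child.
At 12: go right to 37.
  At 37: go left to 35.
    At 35: go left to 33.
      At 33: go left to 2.
        2 is a leaf — visit 2.
      At 33: no right child.
      Visit 33.
    At 35: go right to 22.
      At 22: no left child.
      At 22: go right to 11.
        At 11: go left to 21.
          21 is a leaf — visit 21.
        At 11: no right child.
        Visit 11.
      Visit 22.
    Visit 35.
  At 37: go right to 1.
    At 1: go left to 7.
      7 is a leaf — visit 7.
    At 1: go right to 14.
      At 14: no left child.
      At 14: go right to 28.
        28 is a leaf — visit 28.
      Visit 14.
    Visit 1.
  Visit 37.
Visit 12.

2 33 21 11 22 35 7 28 14 1 37 12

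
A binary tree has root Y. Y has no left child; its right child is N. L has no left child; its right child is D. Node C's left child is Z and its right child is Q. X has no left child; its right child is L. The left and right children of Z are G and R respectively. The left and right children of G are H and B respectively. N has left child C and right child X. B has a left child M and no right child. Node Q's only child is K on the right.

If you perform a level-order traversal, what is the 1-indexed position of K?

Level-order visits nodes level by level from the root, left to right within each level.
Level 0: Y
Level 1: N
Level 2: C, X
Level 3: Z, Q, L
Level 4: G, R, K, D
Level 5: H, B
Level 6: M
Full level-order sequence: Y, N, C, X, Z, Q, L, G, R, K, D, H, B, M.

10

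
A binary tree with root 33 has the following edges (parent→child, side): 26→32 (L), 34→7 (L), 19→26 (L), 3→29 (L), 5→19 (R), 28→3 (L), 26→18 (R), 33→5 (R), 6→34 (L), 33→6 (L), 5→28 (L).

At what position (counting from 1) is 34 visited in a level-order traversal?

Level-order visits nodes level by level from the root, left to right within each level.
Level 0: 33
Level 1: 6, 5
Level 2: 34, 28, 19
Level 3: 7, 3, 26
Level 4: 29, 32, 18
Full level-order sequence: 33, 6, 5, 34, 28, 19, 7, 3, 26, 29, 32, 18.

4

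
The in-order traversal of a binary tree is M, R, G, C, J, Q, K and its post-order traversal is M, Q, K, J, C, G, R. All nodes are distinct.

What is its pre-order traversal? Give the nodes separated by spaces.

R M G C J K Q

The last element of post-order is the root; it splits in-order into left and right subtrees.
Root R: left subtree has 1 node {M}, right has 5 {G, C, J, Q, K}.
  Root G: left subtree has 0 nodes { }, right has 4 {C, J, Q, K}.
    Root C: left subtree has 0 nodes { }, right has 3 {J, Q, K}.
      Root J: left subtree has 0 nodes { }, right has 2 {Q, K}.
        Root K: left subtree has 1 node {Q}, right has 0 { }.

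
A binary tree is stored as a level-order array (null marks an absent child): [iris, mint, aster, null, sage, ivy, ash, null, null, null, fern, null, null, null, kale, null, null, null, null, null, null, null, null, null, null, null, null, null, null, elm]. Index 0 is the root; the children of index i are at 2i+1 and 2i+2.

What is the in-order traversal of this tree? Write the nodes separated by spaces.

In-order visits the left subtree, then the node, then the right subtree.
At iris: go left to mint.
  At mint: no left child.
  Visit mint.
  At mint: go right to sage.
    At sage: no left child.
    Visit sage.
    At sage: go right to fern.
      fern is a leaf — visit fern.
Visit iris.
At iris: go right to aster.
  At aster: go left to ivy.
    ivy is a leaf — visit ivy.
  Visit aster.
  At aster: go right to ash.
    At ash: no left child.
    Visit ash.
    At ash: go right to kale.
      At kale: go left to elm.
        elm is a leaf — visit elm.
      Visit kale.
      At kale: no right child.

mint sage fern iris ivy aster ash elm kale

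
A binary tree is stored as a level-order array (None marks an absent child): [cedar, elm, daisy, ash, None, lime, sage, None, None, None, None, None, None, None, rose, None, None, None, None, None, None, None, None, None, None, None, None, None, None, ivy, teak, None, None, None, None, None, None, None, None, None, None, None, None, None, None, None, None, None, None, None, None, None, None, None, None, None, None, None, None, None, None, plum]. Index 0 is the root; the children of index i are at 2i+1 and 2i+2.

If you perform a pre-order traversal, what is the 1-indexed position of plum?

10

Pre-order visits the node, then its left subtree, then its right subtree.
Visit cedar.
At cedar: go left to elm.
  Visit elm.
  At elm: go left to ash.
    ash is a leaf — visit ash.
  At elm: no right child.
At cedar: go right to daisy.
  Visit daisy.
  At daisy: go left to lime.
    lime is a leaf — visit lime.
  At daisy: go right to sage.
    Visit sage.
    At sage: no left child.
    At sage: go right to rose.
      Visit rose.
      At rose: go left to ivy.
        ivy is a leaf — visit ivy.
      At rose: go right to teak.
        Visit teak.
        At teak: go left to plum.
          plum is a leaf — visit plum.
        At teak: no right child.
Full pre-order sequence: cedar, elm, ash, daisy, lime, sage, rose, ivy, teak, plum.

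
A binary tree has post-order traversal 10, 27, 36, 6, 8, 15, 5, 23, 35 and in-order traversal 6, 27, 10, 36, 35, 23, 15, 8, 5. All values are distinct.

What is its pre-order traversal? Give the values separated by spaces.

35 6 36 27 10 23 5 15 8

The last element of post-order is the root; it splits in-order into left and right subtrees.
Root 35: left subtree has 4 nodes {6, 27, 10, 36}, right has 4 {23, 15, 8, 5}.
  Root 6: left subtree has 0 nodes { }, right has 3 {27, 10, 36}.
    Root 36: left subtree has 2 nodes {27, 10}, right has 0 { }.
      Root 27: left subtree has 0 nodes { }, right has 1 {10}.
  Root 23: left subtree has 0 nodes { }, right has 3 {15, 8, 5}.
    Root 5: left subtree has 2 nodes {15, 8}, right has 0 { }.
      Root 15: left subtree has 0 nodes { }, right has 1 {8}.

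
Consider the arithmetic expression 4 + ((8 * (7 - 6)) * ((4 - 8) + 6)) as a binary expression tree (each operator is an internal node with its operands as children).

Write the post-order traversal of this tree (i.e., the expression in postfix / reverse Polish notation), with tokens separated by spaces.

Post-order on an expression tree gives postfix notation: for each operator, emit left operand, right operand, then the operator.

4 8 7 6 - * 4 8 - 6 + * +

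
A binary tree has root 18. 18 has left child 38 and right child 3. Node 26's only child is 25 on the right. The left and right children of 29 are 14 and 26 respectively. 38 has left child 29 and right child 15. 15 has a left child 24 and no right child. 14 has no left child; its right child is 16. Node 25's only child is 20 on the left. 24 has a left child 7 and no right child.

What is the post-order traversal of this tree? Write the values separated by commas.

Post-order visits the left subtree, then the right subtree, then the node.
At 18: go left to 38.
  At 38: go left to 29.
    At 29: go left to 14.
      At 14: no left child.
      At 14: go right to 16.
        16 is a leaf — visit 16.
      Visit 14.
    At 29: go right to 26.
      At 26: no left child.
      At 26: go right to 25.
        At 25: go left to 20.
          20 is a leaf — visit 20.
        At 25: no right child.
        Visit 25.
      Visit 26.
    Visit 29.
  At 38: go right to 15.
    At 15: go left to 24.
      At 24: go left to 7.
        7 is a leaf — visit 7.
      At 24: no right child.
      Visit 24.
    At 15: no right child.
    Visit 15.
  Visit 38.
At 18: go right to 3.
  3 is a leaf — visit 3.
Visit 18.

16, 14, 20, 25, 26, 29, 7, 24, 15, 38, 3, 18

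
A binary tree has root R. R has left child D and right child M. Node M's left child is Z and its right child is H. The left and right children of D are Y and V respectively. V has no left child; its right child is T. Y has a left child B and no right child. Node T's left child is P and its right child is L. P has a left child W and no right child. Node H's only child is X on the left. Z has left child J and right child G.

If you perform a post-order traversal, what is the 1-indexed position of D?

8

Post-order visits the left subtree, then the right subtree, then the node.
At R: go left to D.
  At D: go left to Y.
    At Y: go left to B.
      B is a leaf — visit B.
    At Y: no right child.
    Visit Y.
  At D: go right to V.
    At V: no left child.
    At V: go right to T.
      At T: go left to P.
        At P: go left to W.
          W is a leaf — visit W.
        At P: no right child.
        Visit P.
      At T: go right to L.
        L is a leaf — visit L.
      Visit T.
    Visit V.
  Visit D.
At R: go right to M.
  At M: go left to Z.
    At Z: go left to J.
      J is a leaf — visit J.
    At Z: go right to G.
      G is a leaf — visit G.
    Visit Z.
  At M: go right to H.
    At H: go left to X.
      X is a leaf — visit X.
    At H: no right child.
    Visit H.
  Visit M.
Visit R.
Full post-order sequence: B, Y, W, P, L, T, V, D, J, G, Z, X, H, M, R.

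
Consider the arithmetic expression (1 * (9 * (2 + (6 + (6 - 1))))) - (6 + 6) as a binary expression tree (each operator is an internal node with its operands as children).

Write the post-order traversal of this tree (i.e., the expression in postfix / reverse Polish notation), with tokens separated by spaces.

Post-order on an expression tree gives postfix notation: for each operator, emit left operand, right operand, then the operator.

1 9 2 6 6 1 - + + * * 6 6 + -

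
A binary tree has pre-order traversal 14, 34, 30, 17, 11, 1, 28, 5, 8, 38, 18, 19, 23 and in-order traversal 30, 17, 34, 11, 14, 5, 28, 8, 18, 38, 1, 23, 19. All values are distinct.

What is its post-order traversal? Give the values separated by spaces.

17 30 11 34 5 18 38 8 28 23 19 1 14

The first element of pre-order is the root; it splits in-order into left and right subtrees.
Root 14: left subtree has 4 nodes {30, 17, 34, 11}, right has 8 {5, 28, 8, 18, 38, 1, 23, 19}.
  Root 34: left subtree has 2 nodes {30, 17}, right has 1 {11}.
    Root 30: left subtree has 0 nodes { }, right has 1 {17}.
  Root 1: left subtree has 5 nodes {5, 28, 8, 18, 38}, right has 2 {23, 19}.
    Root 28: left subtree has 1 node {5}, right has 3 {8, 18, 38}.
      Root 8: left subtree has 0 nodes { }, right has 2 {18, 38}.
        Root 38: left subtree has 1 node {18}, right has 0 { }.
    Root 19: left subtree has 1 node {23}, right has 0 { }.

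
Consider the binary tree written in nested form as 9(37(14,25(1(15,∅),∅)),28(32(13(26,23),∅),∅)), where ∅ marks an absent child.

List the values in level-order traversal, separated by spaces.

Level-order visits nodes level by level from the root, left to right within each level.
Level 0: 9
Level 1: 37, 28
Level 2: 14, 25, 32
Level 3: 1, 13
Level 4: 15, 26, 23

9 37 28 14 25 32 1 13 15 26 23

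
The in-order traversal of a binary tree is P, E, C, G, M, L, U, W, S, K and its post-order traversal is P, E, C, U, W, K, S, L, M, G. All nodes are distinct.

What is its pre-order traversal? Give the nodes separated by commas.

G, C, E, P, M, L, S, W, U, K

The last element of post-order is the root; it splits in-order into left and right subtrees.
Root G: left subtree has 3 nodes {P, E, C}, right has 6 {M, L, U, W, S, K}.
  Root C: left subtree has 2 nodes {P, E}, right has 0 { }.
    Root E: left subtree has 1 node {P}, right has 0 { }.
  Root M: left subtree has 0 nodes { }, right has 5 {L, U, W, S, K}.
    Root L: left subtree has 0 nodes { }, right has 4 {U, W, S, K}.
      Root S: left subtree has 2 nodes {U, W}, right has 1 {K}.
        Root W: left subtree has 1 node {U}, right has 0 { }.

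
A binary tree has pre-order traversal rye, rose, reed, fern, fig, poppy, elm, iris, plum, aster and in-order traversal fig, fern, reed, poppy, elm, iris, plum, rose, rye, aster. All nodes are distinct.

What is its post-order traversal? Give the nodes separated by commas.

The first element of pre-order is the root; it splits in-order into left and right subtrees.
Root rye: left subtree has 8 nodes {fig, fern, reed, poppy, elm, iris, plum, rose}, right has 1 {aster}.
  Root rose: left subtree has 7 nodes {fig, fern, reed, poppy, elm, iris, plum}, right has 0 { }.
    Root reed: left subtree has 2 nodes {fig, fern}, right has 4 {poppy, elm, iris, plum}.
      Root fern: left subtree has 1 node {fig}, right has 0 { }.
      Root poppy: left subtree has 0 nodes { }, right has 3 {elm, iris, plum}.
        Root elm: left subtree has 0 nodes { }, right has 2 {iris, plum}.
          Root iris: left subtree has 0 nodes { }, right has 1 {plum}.

fig, fern, plum, iris, elm, poppy, reed, rose, aster, rye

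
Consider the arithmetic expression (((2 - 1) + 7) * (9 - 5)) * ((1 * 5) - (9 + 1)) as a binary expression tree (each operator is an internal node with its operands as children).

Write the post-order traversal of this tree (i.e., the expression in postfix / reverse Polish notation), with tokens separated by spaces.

2 1 - 7 + 9 5 - * 1 5 * 9 1 + - *

Post-order on an expression tree gives postfix notation: for each operator, emit left operand, right operand, then the operator.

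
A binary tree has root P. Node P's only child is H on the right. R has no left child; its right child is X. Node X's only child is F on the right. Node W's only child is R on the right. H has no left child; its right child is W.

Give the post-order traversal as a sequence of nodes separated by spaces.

F X R W H P

Post-order visits the left subtree, then the right subtree, then the node.
At P: no left child.
At P: go right to H.
  At H: no left child.
  At H: go right to W.
    At W: no left child.
    At W: go right to R.
      At R: no left child.
      At R: go right to X.
        At X: no left child.
        At X: go right to F.
          F is a leaf — visit F.
        Visit X.
      Visit R.
    Visit W.
  Visit H.
Visit P.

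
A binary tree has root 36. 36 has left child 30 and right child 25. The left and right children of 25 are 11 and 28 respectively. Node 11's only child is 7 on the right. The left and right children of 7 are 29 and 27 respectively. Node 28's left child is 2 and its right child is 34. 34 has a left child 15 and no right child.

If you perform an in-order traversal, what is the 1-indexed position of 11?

3

In-order visits the left subtree, then the node, then the right subtree.
At 36: go left to 30.
  30 is a leaf — visit 30.
Visit 36.
At 36: go right to 25.
  At 25: go left to 11.
    At 11: no left child.
    Visit 11.
    At 11: go right to 7.
      At 7: go left to 29.
        29 is a leaf — visit 29.
      Visit 7.
      At 7: go right to 27.
        27 is a leaf — visit 27.
  Visit 25.
  At 25: go right to 28.
    At 28: go left to 2.
      2 is a leaf — visit 2.
    Visit 28.
    At 28: go right to 34.
      At 34: go left to 15.
        15 is a leaf — visit 15.
      Visit 34.
      At 34: no right child.
Full in-order sequence: 30, 36, 11, 29, 7, 27, 25, 2, 28, 15, 34.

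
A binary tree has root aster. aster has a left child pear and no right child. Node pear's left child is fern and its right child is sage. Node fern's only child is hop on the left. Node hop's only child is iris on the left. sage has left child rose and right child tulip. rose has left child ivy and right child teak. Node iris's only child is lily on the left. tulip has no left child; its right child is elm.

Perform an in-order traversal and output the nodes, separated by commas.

In-order visits the left subtree, then the node, then the right subtree.
At aster: go left to pear.
  At pear: go left to fern.
    At fern: go left to hop.
      At hop: go left to iris.
        At iris: go left to lily.
          lily is a leaf — visit lily.
        Visit iris.
        At iris: no right child.
      Visit hop.
      At hop: no right child.
    Visit fern.
    At fern: no right child.
  Visit pear.
  At pear: go right to sage.
    At sage: go left to rose.
      At rose: go left to ivy.
        ivy is a leaf — visit ivy.
      Visit rose.
      At rose: go right to teak.
        teak is a leaf — visit teak.
    Visit sage.
    At sage: go right to tulip.
      At tulip: no left child.
      Visit tulip.
      At tulip: go right to elm.
        elm is a leaf — visit elm.
Visit aster.
At aster: no right child.

lily, iris, hop, fern, pear, ivy, rose, teak, sage, tulip, elm, aster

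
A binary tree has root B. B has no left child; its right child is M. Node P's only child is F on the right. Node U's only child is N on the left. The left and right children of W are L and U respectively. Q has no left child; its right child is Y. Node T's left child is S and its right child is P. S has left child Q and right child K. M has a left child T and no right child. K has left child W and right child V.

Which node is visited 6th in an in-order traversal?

In-order visits the left subtree, then the node, then the right subtree.
At B: no left child.
Visit B.
At B: go right to M.
  At M: go left to T.
    At T: go left to S.
      At S: go left to Q.
        At Q: no left child.
        Visit Q.
        At Q: go right to Y.
          Y is a leaf — visit Y.
      Visit S.
      At S: go right to K.
        At K: go left to W.
          At W: go left to L.
            L is a leaf — visit L.
          Visit W.
          At W: go right to U.
            At U: go left to N.
              N is a leaf — visit N.
            Visit U.
            At U: no right child.
        Visit K.
        At K: go right to V.
          V is a leaf — visit V.
    Visit T.
    At T: go right to P.
      At P: no left child.
      Visit P.
      At P: go right to F.
        F is a leaf — visit F.
  Visit M.
  At M: no right child.
Full in-order sequence: B, Q, Y, S, L, W, N, U, K, V, T, P, F, M.

W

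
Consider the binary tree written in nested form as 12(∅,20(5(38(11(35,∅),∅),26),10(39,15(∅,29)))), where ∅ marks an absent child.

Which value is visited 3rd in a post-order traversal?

Post-order visits the left subtree, then the right subtree, then the node.
At 12: no left child.
At 12: go right to 20.
  At 20: go left to 5.
    At 5: go left to 38.
      At 38: go left to 11.
        At 11: go left to 35.
          35 is a leaf — visit 35.
        At 11: no right child.
        Visit 11.
      At 38: no right child.
      Visit 38.
    At 5: go right to 26.
      26 is a leaf — visit 26.
    Visit 5.
  At 20: go right to 10.
    At 10: go left to 39.
      39 is a leaf — visit 39.
    At 10: go right to 15.
      At 15: no left child.
      At 15: go right to 29.
        29 is a leaf — visit 29.
      Visit 15.
    Visit 10.
  Visit 20.
Visit 12.
Full post-order sequence: 35, 11, 38, 26, 5, 39, 29, 15, 10, 20, 12.

38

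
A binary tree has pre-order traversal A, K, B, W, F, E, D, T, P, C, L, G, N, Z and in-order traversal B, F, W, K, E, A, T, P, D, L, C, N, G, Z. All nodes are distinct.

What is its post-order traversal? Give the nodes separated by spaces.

F W B E K P T L N Z G C D A

The first element of pre-order is the root; it splits in-order into left and right subtrees.
Root A: left subtree has 5 nodes {B, F, W, K, E}, right has 8 {T, P, D, L, C, N, G, Z}.
  Root K: left subtree has 3 nodes {B, F, W}, right has 1 {E}.
    Root B: left subtree has 0 nodes { }, right has 2 {F, W}.
      Root W: left subtree has 1 node {F}, right has 0 { }.
  Root D: left subtree has 2 nodes {T, P}, right has 5 {L, C, N, G, Z}.
    Root T: left subtree has 0 nodes { }, right has 1 {P}.
    Root C: left subtree has 1 node {L}, right has 3 {N, G, Z}.
      Root G: left subtree has 1 node {N}, right has 1 {Z}.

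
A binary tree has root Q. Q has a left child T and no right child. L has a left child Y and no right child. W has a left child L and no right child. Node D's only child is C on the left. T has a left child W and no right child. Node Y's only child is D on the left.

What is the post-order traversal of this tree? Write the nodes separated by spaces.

C D Y L W T Q

Post-order visits the left subtree, then the right subtree, then the node.
At Q: go left to T.
  At T: go left to W.
    At W: go left to L.
      At L: go left to Y.
        At Y: go left to D.
          At D: go left to C.
            C is a leaf — visit C.
          At D: no right child.
          Visit D.
        At Y: no right child.
        Visit Y.
      At L: no right child.
      Visit L.
    At W: no right child.
    Visit W.
  At T: no right child.
  Visit T.
At Q: no right child.
Visit Q.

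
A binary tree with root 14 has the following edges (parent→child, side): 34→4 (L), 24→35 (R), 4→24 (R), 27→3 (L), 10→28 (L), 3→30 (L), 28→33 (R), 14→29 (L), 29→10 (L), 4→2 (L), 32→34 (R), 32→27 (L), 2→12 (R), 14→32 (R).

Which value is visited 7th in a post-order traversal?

Post-order visits the left subtree, then the right subtree, then the node.
At 14: go left to 29.
  At 29: go left to 10.
    At 10: go left to 28.
      At 28: no left child.
      At 28: go right to 33.
        33 is a leaf — visit 33.
      Visit 28.
    At 10: no right child.
    Visit 10.
  At 29: no right child.
  Visit 29.
At 14: go right to 32.
  At 32: go left to 27.
    At 27: go left to 3.
      At 3: go left to 30.
        30 is a leaf — visit 30.
      At 3: no right child.
      Visit 3.
    At 27: no right child.
    Visit 27.
  At 32: go right to 34.
    At 34: go left to 4.
      At 4: go left to 2.
        At 2: no left child.
        At 2: go right to 12.
          12 is a leaf — visit 12.
        Visit 2.
      At 4: go right to 24.
        At 24: no left child.
        At 24: go right to 35.
          35 is a leaf — visit 35.
        Visit 24.
      Visit 4.
    At 34: no right child.
    Visit 34.
  Visit 32.
Visit 14.
Full post-order sequence: 33, 28, 10, 29, 30, 3, 27, 12, 2, 35, 24, 4, 34, 32, 14.

27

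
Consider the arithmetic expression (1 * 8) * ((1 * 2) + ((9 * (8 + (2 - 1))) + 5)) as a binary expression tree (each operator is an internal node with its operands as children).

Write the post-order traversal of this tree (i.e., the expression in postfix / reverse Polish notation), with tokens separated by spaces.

1 8 * 1 2 * 9 8 2 1 - + * 5 + + *

Post-order on an expression tree gives postfix notation: for each operator, emit left operand, right operand, then the operator.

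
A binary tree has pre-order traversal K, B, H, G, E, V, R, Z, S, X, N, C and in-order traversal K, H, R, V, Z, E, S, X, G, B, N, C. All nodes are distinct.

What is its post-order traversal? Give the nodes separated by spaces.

R Z V X S E G H C N B K

The first element of pre-order is the root; it splits in-order into left and right subtrees.
Root K: left subtree has 0 nodes { }, right has 11 {H, R, V, Z, E, S, X, G, B, N, C}.
  Root B: left subtree has 8 nodes {H, R, V, Z, E, S, X, G}, right has 2 {N, C}.
    Root H: left subtree has 0 nodes { }, right has 7 {R, V, Z, E, S, X, G}.
      Root G: left subtree has 6 nodes {R, V, Z, E, S, X}, right has 0 { }.
        Root E: left subtree has 3 nodes {R, V, Z}, right has 2 {S, X}.
          Root V: left subtree has 1 node {R}, right has 1 {Z}.
          Root S: left subtree has 0 nodes { }, right has 1 {X}.
    Root N: left subtree has 0 nodes { }, right has 1 {C}.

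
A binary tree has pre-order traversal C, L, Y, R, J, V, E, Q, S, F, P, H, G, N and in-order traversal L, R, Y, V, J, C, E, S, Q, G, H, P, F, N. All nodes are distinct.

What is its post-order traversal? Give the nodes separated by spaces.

The first element of pre-order is the root; it splits in-order into left and right subtrees.
Root C: left subtree has 5 nodes {L, R, Y, V, J}, right has 8 {E, S, Q, G, H, P, F, N}.
  Root L: left subtree has 0 nodes { }, right has 4 {R, Y, V, J}.
    Root Y: left subtree has 1 node {R}, right has 2 {V, J}.
      Root J: left subtree has 1 node {V}, right has 0 { }.
  Root E: left subtree has 0 nodes { }, right has 7 {S, Q, G, H, P, F, N}.
    Root Q: left subtree has 1 node {S}, right has 5 {G, H, P, F, N}.
      Root F: left subtree has 3 nodes {G, H, P}, right has 1 {N}.
        Root P: left subtree has 2 nodes {G, H}, right has 0 { }.
          Root H: left subtree has 1 node {G}, right has 0 { }.

R V J Y L S G H P N F Q E C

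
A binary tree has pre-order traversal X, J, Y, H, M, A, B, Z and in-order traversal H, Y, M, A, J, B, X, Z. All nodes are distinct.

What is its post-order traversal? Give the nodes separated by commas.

The first element of pre-order is the root; it splits in-order into left and right subtrees.
Root X: left subtree has 6 nodes {H, Y, M, A, J, B}, right has 1 {Z}.
  Root J: left subtree has 4 nodes {H, Y, M, A}, right has 1 {B}.
    Root Y: left subtree has 1 node {H}, right has 2 {M, A}.
      Root M: left subtree has 0 nodes { }, right has 1 {A}.

H, A, M, Y, B, J, Z, X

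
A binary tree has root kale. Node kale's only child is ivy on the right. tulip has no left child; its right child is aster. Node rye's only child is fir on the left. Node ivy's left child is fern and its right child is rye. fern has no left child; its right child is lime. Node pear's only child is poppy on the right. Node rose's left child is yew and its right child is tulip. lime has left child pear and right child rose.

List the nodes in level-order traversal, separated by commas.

Level-order visits nodes level by level from the root, left to right within each level.
Level 0: kale
Level 1: ivy
Level 2: fern, rye
Level 3: lime, fir
Level 4: pear, rose
Level 5: poppy, yew, tulip
Level 6: aster

kale, ivy, fern, rye, lime, fir, pear, rose, poppy, yew, tulip, aster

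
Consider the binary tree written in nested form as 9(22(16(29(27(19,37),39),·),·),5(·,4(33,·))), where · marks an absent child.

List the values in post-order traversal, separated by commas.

19, 37, 27, 39, 29, 16, 22, 33, 4, 5, 9

Post-order visits the left subtree, then the right subtree, then the node.
At 9: go left to 22.
  At 22: go left to 16.
    At 16: go left to 29.
      At 29: go left to 27.
        At 27: go left to 19.
          19 is a leaf — visit 19.
        At 27: go right to 37.
          37 is a leaf — visit 37.
        Visit 27.
      At 29: go right to 39.
        39 is a leaf — visit 39.
      Visit 29.
    At 16: no right child.
    Visit 16.
  At 22: no right child.
  Visit 22.
At 9: go right to 5.
  At 5: no left child.
  At 5: go right to 4.
    At 4: go left to 33.
      33 is a leaf — visit 33.
    At 4: no right child.
    Visit 4.
  Visit 5.
Visit 9.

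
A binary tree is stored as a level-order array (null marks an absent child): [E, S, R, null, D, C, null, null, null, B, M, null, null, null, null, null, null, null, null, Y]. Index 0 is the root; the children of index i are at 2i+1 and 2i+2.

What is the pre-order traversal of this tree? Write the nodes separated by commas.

Pre-order visits the node, then its left subtree, then its right subtree.
Visit E.
At E: go left to S.
  Visit S.
  At S: no left child.
  At S: go right to D.
    Visit D.
    At D: go left to B.
      Visit B.
      At B: go left to Y.
        Y is a leaf — visit Y.
      At B: no right child.
    At D: go right to M.
      M is a leaf — visit M.
At E: go right to R.
  Visit R.
  At R: go left to C.
    C is a leaf — visit C.
  At R: no right child.

E, S, D, B, Y, M, R, C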